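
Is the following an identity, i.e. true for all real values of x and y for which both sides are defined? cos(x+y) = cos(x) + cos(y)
Claim: cos(x+y) = cos(x) + cos(y).
Test a specific point where both sides are defined: x = -π/6, y = π/6.
LHS = cos(x+y) ≈ 1.0000
RHS = cos(x) + cos(y) ≈ 1.7321
Since 1.0000 ≠ 1.7321, the equation fails at this point, so it cannot hold for all real values of x and y for which both sides are defined.
The correct expansion is cos(x+y) = cos(x)cos(y) - sin(x)sin(y); cosine is not additive.

Conclusion: No, this is NOT an identity.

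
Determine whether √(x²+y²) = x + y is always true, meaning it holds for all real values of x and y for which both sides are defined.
Claim: √(x²+y²) = x + y.
Test a specific point where both sides are defined: x = 1/2, y = -3.
LHS = √(x²+y²) ≈ 3.0414
RHS = x + y ≈ -2.5000
Since 3.0414 ≠ -2.5000, the equation fails at this point, so it cannot hold for all real values of x and y for which both sides are defined.
(x+y)² = x² + 2xy + y², not x² + y², so the square root does not split this way.

Conclusion: No, this is NOT an identity.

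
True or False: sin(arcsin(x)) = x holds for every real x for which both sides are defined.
True.

Claim: sin(arcsin(x)) = x.
Reasoning: For -1 ≤ x ≤ 1 (where arcsin is defined), arcsin(x) is by definition an angle whose sine equals x. Taking the sine of that angle returns x. (Note the other order, arcsin(sin x) = x, is NOT an identity.)
So the two sides agree for every real x for which both sides are defined.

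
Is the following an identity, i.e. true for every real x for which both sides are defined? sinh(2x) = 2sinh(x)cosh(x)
Claim: sinh(2x) = 2sinh(x)cosh(x).
Reasoning: 2sinh(x)cosh(x) = 2 · (e^x - e^-x)/2 · (e^x + e^-x)/2 = (e^(2x) - e^(-2x))/2 = sinh(2x).
So the two sides agree for every real x for which both sides are defined.

Conclusion: Yes, this is an identity.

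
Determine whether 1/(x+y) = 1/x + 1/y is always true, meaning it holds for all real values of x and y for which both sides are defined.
No, this is NOT an identity.

Claim: 1/(x+y) = 1/x + 1/y.
Test a specific point where both sides are defined: x = 1/2, y = 1.
LHS = 1/(x+y) ≈ 0.6667
RHS = 1/x + 1/y ≈ 3.0000
Since 0.6667 ≠ 3.0000, the equation fails at this point, so it cannot hold for all real values of x and y for which both sides are defined.
1/x + 1/y = (x+y)/(xy), which is not 1/(x+y).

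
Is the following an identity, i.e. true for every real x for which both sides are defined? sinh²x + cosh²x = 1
Claim: sinh²x + cosh²x = 1.
Test a specific point where both sides are defined: x = 4.
LHS = sinh²x + cosh²x ≈ 1490.4792
RHS = 1 ≈ 1.0000
Since 1490.4792 ≠ 1.0000, the equation fails at this point, so it cannot hold for every real x for which both sides are defined.
The correct hyperbolic identity is cosh²x - sinh²x = 1 (a difference); the sum sinh²x + cosh²x equals cosh(2x).

Conclusion: No, this is NOT an identity.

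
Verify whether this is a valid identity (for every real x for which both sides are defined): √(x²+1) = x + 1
Claim: √(x²+1) = x + 1.
Test a specific point where both sides are defined: x = -1.
LHS = √(x²+1) ≈ 1.4142
RHS = x + 1 ≈ 0.0000
Since 1.4142 ≠ 0.0000, the equation fails at this point, so it cannot hold for every real x for which both sides are defined.
(x+1)² = x² + 2x + 1 ≠ x² + 1 unless x = 0.

Conclusion: No, this is NOT an identity.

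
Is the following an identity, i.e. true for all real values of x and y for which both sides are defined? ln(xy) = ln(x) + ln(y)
Claim: ln(xy) = ln(x) + ln(y).
Reasoning: Both sides are simultaneously defined only when x, y > 0. Write x = e^p, y = e^q (p = ln x, q = ln y). Then xy = e^p · e^q = e^(p+q), so ln(xy) = p + q = ln(x) + ln(y).
So the two sides agree for all real values of x and y for which both sides are defined.

Conclusion: Yes, this is an identity.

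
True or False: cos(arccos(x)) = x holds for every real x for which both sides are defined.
True.

Claim: cos(arccos(x)) = x.
Reasoning: For -1 ≤ x ≤ 1 (where arccos is defined), arccos(x) is by definition an angle whose cosine equals x. Taking the cosine of that angle returns x. (Note the other order, arccos(cos x) = x, is NOT an identity.)
So the two sides agree for every real x for which both sides are defined.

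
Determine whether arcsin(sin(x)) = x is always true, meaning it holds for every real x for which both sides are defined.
No, this is NOT an identity.

Claim: arcsin(sin(x)) = x.
Test a specific point where both sides are defined: x = π.
LHS = arcsin(sin(x)) ≈ 0.0000
RHS = x ≈ 3.1416
Since 0.0000 ≠ 3.1416, the equation fails at this point, so it cannot hold for every real x for which both sides are defined.
arcsin only returns values in [-π/2, π/2], so arcsin(sin(x)) = x holds only for x in that interval, not for all real x.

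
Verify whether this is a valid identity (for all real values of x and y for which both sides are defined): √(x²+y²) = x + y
Claim: √(x²+y²) = x + y.
Test a specific point where both sides are defined: x = 2, y = 1.
LHS = √(x²+y²) ≈ 2.2361
RHS = x + y ≈ 3.0000
Since 2.2361 ≠ 3.0000, the equation fails at this point, so it cannot hold for all real values of x and y for which both sides are defined.
(x+y)² = x² + 2xy + y², not x² + y², so the square root does not split this way.

Conclusion: No, this is NOT an identity.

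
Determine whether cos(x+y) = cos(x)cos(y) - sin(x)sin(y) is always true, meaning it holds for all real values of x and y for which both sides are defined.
Claim: cos(x+y) = cos(x)cos(y) - sin(x)sin(y).
Reasoning: By Euler's formula e^(i(x+y)) = e^(ix)·e^(iy) = (cos x + i·sin x)(cos y + i·sin y). The real part of the left side is cos(x+y); the real part of the product is cos(x)cos(y) - sin(x)sin(y) (since i·i = -1).
So the two sides agree for all real values of x and y for which both sides are defined.

Conclusion: Yes, this is an identity.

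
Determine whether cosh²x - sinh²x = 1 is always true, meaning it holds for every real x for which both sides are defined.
Claim: cosh²x - sinh²x = 1.
Reasoning: With cosh(x) = (e^x + e^-x)/2 and sinh(x) = (e^x - e^-x)/2: cosh²x = (e^(2x) + 2 + e^(-2x))/4 and sinh²x = (e^(2x) - 2 + e^(-2x))/4. Subtracting leaves 4/4 = 1.
So the two sides agree for every real x for which both sides are defined.

Conclusion: Yes, this is an identity.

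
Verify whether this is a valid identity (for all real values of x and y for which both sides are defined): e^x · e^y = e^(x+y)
Yes, this is an identity.

Claim: e^x · e^y = e^(x+y).
Reasoning: This is the law of exponents for a common base: multiplying powers adds exponents. E.g. from the series, (Σ x^j/j!)(Σ y^k/k!) = Σ_m (Σ_{j+k=m} x^j y^k/(j!k!)) = Σ_m (x+y)^m/m! by the binomial theorem.
So the two sides agree for all real values of x and y for which both sides are defined.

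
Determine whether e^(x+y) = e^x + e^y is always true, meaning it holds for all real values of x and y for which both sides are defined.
No, this is NOT an identity.

Claim: e^(x+y) = e^x + e^y.
Test a specific point where both sides are defined: x = 3, y = 4.
LHS = e^(x+y) ≈ 1096.6332
RHS = e^x + e^y ≈ 74.6837
Since 1096.6332 ≠ 74.6837, the equation fails at this point, so it cannot hold for all real values of x and y for which both sides are defined.
The correct rule is e^(x+y) = e^x · e^y (a product, not a sum).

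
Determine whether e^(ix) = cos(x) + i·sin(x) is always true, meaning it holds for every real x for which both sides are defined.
Claim: e^(ix) = cos(x) + i·sin(x).
Reasoning: Euler's formula. Expand e^(ix) = Σ (ix)^k / k!. Since i² = -1, the even-k terms are Σ (-1)^m x^(2m)/(2m)! = cos(x) and the odd-k terms are i · Σ (-1)^m x^(2m+1)/(2m+1)! = i·sin(x).
So the two sides agree for every real x for which both sides are defined.

Conclusion: Yes, this is an identity.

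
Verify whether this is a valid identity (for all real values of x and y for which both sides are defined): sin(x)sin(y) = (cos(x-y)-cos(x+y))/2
Yes, this is an identity.

Claim: sin(x)sin(y) = (cos(x-y)-cos(x+y))/2.
Reasoning: cos(x-y) = cos(x)cos(y) + sin(x)sin(y) and cos(x+y) = cos(x)cos(y) - sin(x)sin(y). Subtracting, cos(x-y) - cos(x+y) = 2sin(x)sin(y); divide by 2.
So the two sides agree for all real values of x and y for which both sides are defined.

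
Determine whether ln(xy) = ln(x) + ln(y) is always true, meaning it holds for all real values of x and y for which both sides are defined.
Claim: ln(xy) = ln(x) + ln(y).
Reasoning: Both sides are simultaneously defined only when x, y > 0. Write x = e^p, y = e^q (p = ln x, q = ln y). Then xy = e^p · e^q = e^(p+q), so ln(xy) = p + q = ln(x) + ln(y).
So the two sides agree for all real values of x and y for which both sides are defined.

Conclusion: Yes, this is an identity.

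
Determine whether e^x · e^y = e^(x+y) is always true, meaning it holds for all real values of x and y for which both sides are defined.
Claim: e^x · e^y = e^(x+y).
Reasoning: This is the law of exponents for a common base: multiplying powers adds exponents. E.g. from the series, (Σ x^j/j!)(Σ y^k/k!) = Σ_m (Σ_{j+k=m} x^j y^k/(j!k!)) = Σ_m (x+y)^m/m! by the binomial theorem.
So the two sides agree for all real values of x and y for which both sides are defined.

Conclusion: Yes, this is an identity.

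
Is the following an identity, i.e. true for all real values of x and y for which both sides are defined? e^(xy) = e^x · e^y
No, this is NOT an identity.

Claim: e^(xy) = e^x · e^y.
Test a specific point where both sides are defined: x = -2, y = 1/2.
LHS = e^(xy) ≈ 0.3679
RHS = e^x · e^y ≈ 0.2231
Since 0.3679 ≠ 0.2231, the equation fails at this point, so it cannot hold for all real values of x and y for which both sides are defined.
e^x · e^y = e^(x+y), not e^(xy).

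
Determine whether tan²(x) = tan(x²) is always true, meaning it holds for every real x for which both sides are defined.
No, this is NOT an identity.

Claim: tan²(x) = tan(x²).
Test a specific point where both sides are defined: x = -π/3.
LHS = tan²(x) ≈ 3.0000
RHS = tan(x²) ≈ 1.9485
Since 3.0000 ≠ 1.9485, the equation fails at this point, so it cannot hold for every real x for which both sides are defined.
tan²(x) means (tan x)², squaring the output; tan(x²) squares the input. These are different functions.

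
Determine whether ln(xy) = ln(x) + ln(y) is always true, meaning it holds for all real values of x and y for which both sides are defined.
Claim: ln(xy) = ln(x) + ln(y).
Reasoning: Both sides are simultaneously defined only when x, y > 0. Write x = e^p, y = e^q (p = ln x, q = ln y). Then xy = e^p · e^q = e^(p+q), so ln(xy) = p + q = ln(x) + ln(y).
So the two sides agree for all real values of x and y for which both sides are defined.

Conclusion: Yes, this is an identity.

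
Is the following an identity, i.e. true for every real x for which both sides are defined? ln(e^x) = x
Claim: ln(e^x) = x.
Reasoning: ln is the inverse of the exponential: ln(e^x) asks for the exponent p with e^p = e^x, and since e^p is one-to-one that exponent is p = x.
So the two sides agree for every real x for which both sides are defined.

Conclusion: Yes, this is an identity.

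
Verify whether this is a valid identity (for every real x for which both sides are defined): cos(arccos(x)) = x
Claim: cos(arccos(x)) = x.
Reasoning: For -1 ≤ x ≤ 1 (where arccos is defined), arccos(x) is by definition an angle whose cosine equals x. Taking the cosine of that angle returns x. (Note the other order, arccos(cos x) = x, is NOT an identity.)
So the two sides agree for every real x for which both sides are defined.

Conclusion: Yes, this is an identity.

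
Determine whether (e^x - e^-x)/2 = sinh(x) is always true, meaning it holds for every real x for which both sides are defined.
Claim: (e^x - e^-x)/2 = sinh(x).
Reasoning: This is exactly the definition of the hyperbolic sine: sinh(x) := (e^x - e^-x)/2.
So the two sides agree for every real x for which both sides are defined.

Conclusion: Yes, this is an identity.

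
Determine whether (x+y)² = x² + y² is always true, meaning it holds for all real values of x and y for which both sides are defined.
No, this is NOT an identity.

Claim: (x+y)² = x² + y².
Test a specific point where both sides are defined: x = 2, y = 2.
LHS = (x+y)² ≈ 16.0000
RHS = x² + y² ≈ 8.0000
Since 16.0000 ≠ 8.0000, the equation fails at this point, so it cannot hold for all real values of x and y for which both sides are defined.
The correct expansion is (x+y)² = x² + 2xy + y²; the cross term 2xy is missing.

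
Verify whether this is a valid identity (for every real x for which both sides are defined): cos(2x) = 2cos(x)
Claim: cos(2x) = 2cos(x).
Test a specific point where both sides are defined: x = π/4.
LHS = cos(2x) ≈ 0.0000
RHS = 2cos(x) ≈ 1.4142
Since 0.0000 ≠ 1.4142, the equation fails at this point, so it cannot hold for every real x for which both sides are defined.
The correct double-angle formula is cos(2x) = cos²x - sin²x.

Conclusion: No, this is NOT an identity.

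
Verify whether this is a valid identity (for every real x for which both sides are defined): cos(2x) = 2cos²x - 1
Claim: cos(2x) = 2cos²x - 1.
Reasoning: cos(2x) = cos²x - sin²x. Replace sin²x by 1 - cos²x: cos²x - (1 - cos²x) = 2cos²x - 1.
So the two sides agree for every real x for which both sides are defined.

Conclusion: Yes, this is an identity.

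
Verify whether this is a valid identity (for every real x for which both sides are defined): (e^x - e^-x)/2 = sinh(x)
Claim: (e^x - e^-x)/2 = sinh(x).
Reasoning: This is exactly the definition of the hyperbolic sine: sinh(x) := (e^x - e^-x)/2.
So the two sides agree for every real x for which both sides are defined.

Conclusion: Yes, this is an identity.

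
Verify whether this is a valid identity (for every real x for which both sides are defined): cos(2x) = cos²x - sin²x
Yes, this is an identity.

Claim: cos(2x) = cos²x - sin²x.
Reasoning: Put y = x in the addition formula cos(x+y) = cos(x)cos(y) - sin(x)sin(y): cos(2x) = cos²x - sin²x.
So the two sides agree for every real x for which both sides are defined.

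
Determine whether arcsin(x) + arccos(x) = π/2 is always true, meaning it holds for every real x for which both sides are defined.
Claim: arcsin(x) + arccos(x) = π/2.
Reasoning: Both sides are defined for -1 ≤ x ≤ 1. Let θ = arcsin(x), so sin θ = x and θ ∈ [-π/2, π/2]. Then cos(π/2 - θ) = sin θ = x and π/2 - θ ∈ [0, π], which is exactly the range of arccos, so arccos(x) = π/2 - θ. Adding: arcsin(x) + arccos(x) = θ + (π/2 - θ) = π/2.
So the two sides agree for every real x for which both sides are defined.

Conclusion: Yes, this is an identity.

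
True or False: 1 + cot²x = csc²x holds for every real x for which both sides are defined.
Claim: 1 + cot²x = csc²x.
Reasoning: Start from sin²x + cos²x = 1 and divide every term by sin²x (allowed wherever cot x and csc x are defined): 1 + cot²x = 1/sin²x = csc²x.
So the two sides agree for every real x for which both sides are defined.

Conclusion: True.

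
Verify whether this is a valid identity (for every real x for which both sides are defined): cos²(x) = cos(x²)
Claim: cos²(x) = cos(x²).
Test a specific point where both sides are defined: x = π/3.
LHS = cos²(x) ≈ 0.2500
RHS = cos(x²) ≈ 0.4566
Since 0.2500 ≠ 0.4566, the equation fails at this point, so it cannot hold for every real x for which both sides are defined.
cos²(x) means (cos x)², squaring the output; cos(x²) squares the input. These are different functions.

Conclusion: No, this is NOT an identity.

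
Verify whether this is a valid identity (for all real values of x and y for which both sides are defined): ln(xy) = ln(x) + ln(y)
Yes, this is an identity.

Claim: ln(xy) = ln(x) + ln(y).
Reasoning: Both sides are simultaneously defined only when x, y > 0. Write x = e^p, y = e^q (p = ln x, q = ln y). Then xy = e^p · e^q = e^(p+q), so ln(xy) = p + q = ln(x) + ln(y).
So the two sides agree for all real values of x and y for which both sides are defined.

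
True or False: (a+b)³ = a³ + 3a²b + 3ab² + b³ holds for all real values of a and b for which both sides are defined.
Claim: (a+b)³ = a³ + 3a²b + 3ab² + b³.
Reasoning: (a+b)³ = (a+b)(a+b)² = (a+b)(a² + 2ab + b²) = a³ + 2a²b + ab² + a²b + 2ab² + b³ = a³ + 3a²b + 3ab² + b³.
So the two sides agree for all real values of a and b for which both sides are defined.

Conclusion: True.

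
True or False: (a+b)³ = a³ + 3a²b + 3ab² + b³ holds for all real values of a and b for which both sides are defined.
Claim: (a+b)³ = a³ + 3a²b + 3ab² + b³.
Reasoning: (a+b)³ = (a+b)(a+b)² = (a+b)(a² + 2ab + b²) = a³ + 2a²b + ab² + a²b + 2ab² + b³ = a³ + 3a²b + 3ab² + b³.
So the two sides agree for all real values of a and b for which both sides are defined.

Conclusion: True.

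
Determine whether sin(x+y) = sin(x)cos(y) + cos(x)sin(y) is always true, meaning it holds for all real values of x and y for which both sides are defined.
Claim: sin(x+y) = sin(x)cos(y) + cos(x)sin(y).
Reasoning: By Euler's formula e^(i(x+y)) = e^(ix)·e^(iy) = (cos x + i·sin x)(cos y + i·sin y). The imaginary part of the left side is sin(x+y); the imaginary part of the product is sin(x)cos(y) + cos(x)sin(y).
So the two sides agree for all real values of x and y for which both sides are defined.

Conclusion: Yes, this is an identity.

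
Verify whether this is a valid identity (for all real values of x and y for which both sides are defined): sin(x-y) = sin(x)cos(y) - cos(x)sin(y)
Yes, this is an identity.

Claim: sin(x-y) = sin(x)cos(y) - cos(x)sin(y).
Reasoning: Replace y by -y in sin(x+y) = sin(x)cos(y) + cos(x)sin(y) and use cos(-y) = cos(y), sin(-y) = -sin(y): sin(x-y) = sin(x)cos(y) - cos(x)sin(y).
So the two sides agree for all real values of x and y for which both sides are defined.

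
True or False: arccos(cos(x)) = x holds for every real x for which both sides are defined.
Claim: arccos(cos(x)) = x.
Test a specific point where both sides are defined: x = -π/6.
LHS = arccos(cos(x)) ≈ 0.5236
RHS = x ≈ -0.5236
Since 0.5236 ≠ -0.5236, the equation fails at this point, so it cannot hold for every real x for which both sides are defined.
arccos only returns values in [0, π], so arccos(cos(x)) = x holds only for x in that interval, not for all real x.

Conclusion: False.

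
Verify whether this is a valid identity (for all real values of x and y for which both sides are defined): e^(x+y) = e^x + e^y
Claim: e^(x+y) = e^x + e^y.
Test a specific point where both sides are defined: x = 1/2, y = 3.
LHS = e^(x+y) ≈ 33.1155
RHS = e^x + e^y ≈ 21.7343
Since 33.1155 ≠ 21.7343, the equation fails at this point, so it cannot hold for all real values of x and y for which both sides are defined.
The correct rule is e^(x+y) = e^x · e^y (a product, not a sum).

Conclusion: No, this is NOT an identity.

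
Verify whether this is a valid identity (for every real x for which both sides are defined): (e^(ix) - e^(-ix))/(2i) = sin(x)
Claim: (e^(ix) - e^(-ix))/(2i) = sin(x).
Reasoning: By Euler's formula e^(ix) = cos(x) + i·sin(x) and e^(-ix) = cos(x) - i·sin(x). Subtracting cancels the cosine terms: e^(ix) - e^(-ix) = 2i·sin(x); divide by 2i.
So the two sides agree for every real x for which both sides are defined.

Conclusion: Yes, this is an identity.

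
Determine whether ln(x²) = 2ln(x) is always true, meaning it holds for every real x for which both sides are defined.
Claim: ln(x²) = 2ln(x).
Reasoning: The right side requires x > 0. For x > 0, x² = (e^(ln x))² = e^(2ln x), so ln(x²) = 2ln(x). (For x < 0 the right side is undefined, so those values are outside the claim.)
So the two sides agree for every real x for which both sides are defined.

Conclusion: Yes, this is an identity.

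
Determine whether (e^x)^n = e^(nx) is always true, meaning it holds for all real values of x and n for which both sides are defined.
Yes, this is an identity.

Claim: (e^x)^n = e^(nx).
Reasoning: e^x is a positive real number, and for a positive base B and real exponent n, B^n = e^(n·ln B). With B = e^x, ln B = x, so (e^x)^n = e^(n·x).
So the two sides agree for all real values of x and n for which both sides are defined.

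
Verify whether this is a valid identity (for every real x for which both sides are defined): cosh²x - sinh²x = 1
Yes, this is an identity.

Claim: cosh²x - sinh²x = 1.
Reasoning: With cosh(x) = (e^x + e^-x)/2 and sinh(x) = (e^x - e^-x)/2: cosh²x = (e^(2x) + 2 + e^(-2x))/4 and sinh²x = (e^(2x) - 2 + e^(-2x))/4. Subtracting leaves 4/4 = 1.
So the two sides agree for every real x for which both sides are defined.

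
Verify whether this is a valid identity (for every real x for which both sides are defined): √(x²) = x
No, this is NOT an identity.

Claim: √(x²) = x.
Test a specific point where both sides are defined: x = -2.
LHS = √(x²) ≈ 2.0000
RHS = x ≈ -2.0000
Since 2.0000 ≠ -2.0000, the equation fails at this point, so it cannot hold for every real x for which both sides are defined.
√(x²) = |x|, which differs from x whenever x < 0 (both sides are defined for every real x).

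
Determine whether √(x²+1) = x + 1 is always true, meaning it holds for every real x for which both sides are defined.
No, this is NOT an identity.

Claim: √(x²+1) = x + 1.
Test a specific point where both sides are defined: x = -2.
LHS = √(x²+1) ≈ 2.2361
RHS = x + 1 ≈ -1.0000
Since 2.2361 ≠ -1.0000, the equation fails at this point, so it cannot hold for every real x for which both sides are defined.
(x+1)² = x² + 2x + 1 ≠ x² + 1 unless x = 0.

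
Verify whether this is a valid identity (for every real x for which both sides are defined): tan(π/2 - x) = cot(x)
Yes, this is an identity.

Claim: tan(π/2 - x) = cot(x).
Reasoning: tan(π/2 - x) = sin(π/2 - x)/cos(π/2 - x) = cos(x)/sin(x) = cot(x), using the cofunction identities sin(π/2 - x) = cos(x) and cos(π/2 - x) = sin(x).
So the two sides agree for every real x for which both sides are defined.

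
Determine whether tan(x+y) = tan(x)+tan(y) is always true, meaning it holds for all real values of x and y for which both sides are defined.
Claim: tan(x+y) = tan(x)+tan(y).
Test a specific point where both sides are defined: x = -π/6, y = -π/4.
LHS = tan(x+y) ≈ -3.7321
RHS = tan(x)+tan(y) ≈ -1.5774
Since -3.7321 ≠ -1.5774, the equation fails at this point, so it cannot hold for all real values of x and y for which both sides are defined.
The correct formula is tan(x+y) = (tan(x) + tan(y))/(1 - tan(x)tan(y)).

Conclusion: No, this is NOT an identity.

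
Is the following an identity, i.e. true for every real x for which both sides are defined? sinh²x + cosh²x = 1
Claim: sinh²x + cosh²x = 1.
Test a specific point where both sides are defined: x = 2.
LHS = sinh²x + cosh²x ≈ 27.3082
RHS = 1 ≈ 1.0000
Since 27.3082 ≠ 1.0000, the equation fails at this point, so it cannot hold for every real x for which both sides are defined.
The correct hyperbolic identity is cosh²x - sinh²x = 1 (a difference); the sum sinh²x + cosh²x equals cosh(2x).

Conclusion: No, this is NOT an identity.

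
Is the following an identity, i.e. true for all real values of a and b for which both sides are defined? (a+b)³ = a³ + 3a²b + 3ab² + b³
Claim: (a+b)³ = a³ + 3a²b + 3ab² + b³.
Reasoning: (a+b)³ = (a+b)(a+b)² = (a+b)(a² + 2ab + b²) = a³ + 2a²b + ab² + a²b + 2ab² + b³ = a³ + 3a²b + 3ab² + b³.
So the two sides agree for all real values of a and b for which both sides are defined.

Conclusion: Yes, this is an identity.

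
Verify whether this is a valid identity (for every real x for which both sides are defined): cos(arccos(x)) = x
Yes, this is an identity.

Claim: cos(arccos(x)) = x.
Reasoning: For -1 ≤ x ≤ 1 (where arccos is defined), arccos(x) is by definition an angle whose cosine equals x. Taking the cosine of that angle returns x. (Note the other order, arccos(cos x) = x, is NOT an identity.)
So the two sides agree for every real x for which both sides are defined.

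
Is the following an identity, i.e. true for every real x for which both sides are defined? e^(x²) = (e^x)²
Claim: e^(x²) = (e^x)².
Test a specific point where both sides are defined: x = 1.
LHS = e^(x²) ≈ 2.7183
RHS = (e^x)² ≈ 7.3891
Since 2.7183 ≠ 7.3891, the equation fails at this point, so it cannot hold for every real x for which both sides are defined.
(e^x)² = e^(2x), and 2x ≠ x² in general.

Conclusion: No, this is NOT an identity.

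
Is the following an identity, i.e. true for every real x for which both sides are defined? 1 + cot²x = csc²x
Claim: 1 + cot²x = csc²x.
Reasoning: Start from sin²x + cos²x = 1 and divide every term by sin²x (allowed wherever cot x and csc x are defined): 1 + cot²x = 1/sin²x = csc²x.
So the two sides agree for every real x for which both sides are defined.

Conclusion: Yes, this is an identity.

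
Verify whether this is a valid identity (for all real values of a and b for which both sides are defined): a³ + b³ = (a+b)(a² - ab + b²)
Yes, this is an identity.

Claim: a³ + b³ = (a+b)(a² - ab + b²).
Reasoning: Expand the right side: (a+b)(a² - ab + b²) = a³ - a²b + ab² + a²b - ab² + b³ = a³ + b³ (the middle terms cancel in pairs).
So the two sides agree for all real values of a and b for which both sides are defined.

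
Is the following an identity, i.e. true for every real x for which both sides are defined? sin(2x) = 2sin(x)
Claim: sin(2x) = 2sin(x).
Test a specific point where both sides are defined: x = 2π/3.
LHS = sin(2x) ≈ -0.8660
RHS = 2sin(x) ≈ 1.7321
Since -0.8660 ≠ 1.7321, the equation fails at this point, so it cannot hold for every real x for which both sides are defined.
The correct double-angle formula is sin(2x) = 2sin(x)cos(x).

Conclusion: No, this is NOT an identity.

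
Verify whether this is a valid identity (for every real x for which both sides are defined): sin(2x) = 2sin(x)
Claim: sin(2x) = 2sin(x).
Test a specific point where both sides are defined: x = π/2.
LHS = sin(2x) ≈ 0.0000
RHS = 2sin(x) ≈ 2.0000
Since 0.0000 ≠ 2.0000, the equation fails at this point, so it cannot hold for every real x for which both sides are defined.
The correct double-angle formula is sin(2x) = 2sin(x)cos(x).

Conclusion: No, this is NOT an identity.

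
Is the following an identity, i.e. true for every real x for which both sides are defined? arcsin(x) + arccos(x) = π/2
Claim: arcsin(x) + arccos(x) = π/2.
Reasoning: Both sides are defined for -1 ≤ x ≤ 1. Let θ = arcsin(x), so sin θ = x and θ ∈ [-π/2, π/2]. Then cos(π/2 - θ) = sin θ = x and π/2 - θ ∈ [0, π], which is exactly the range of arccos, so arccos(x) = π/2 - θ. Adding: arcsin(x) + arccos(x) = θ + (π/2 - θ) = π/2.
So the two sides agree for every real x for which both sides are defined.

Conclusion: Yes, this is an identity.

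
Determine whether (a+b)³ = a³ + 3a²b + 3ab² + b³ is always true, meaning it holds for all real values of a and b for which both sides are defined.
Yes, this is an identity.

Claim: (a+b)³ = a³ + 3a²b + 3ab² + b³.
Reasoning: (a+b)³ = (a+b)(a+b)² = (a+b)(a² + 2ab + b²) = a³ + 2a²b + ab² + a²b + 2ab² + b³ = a³ + 3a²b + 3ab² + b³.
So the two sides agree for all real values of a and b for which both sides are defined.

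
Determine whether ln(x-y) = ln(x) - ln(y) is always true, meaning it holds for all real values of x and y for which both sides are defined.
No, this is NOT an identity.

Claim: ln(x-y) = ln(x) - ln(y).
Test a specific point where both sides are defined: x = 2, y = 1.
LHS = ln(x-y) ≈ 0.0000
RHS = ln(x) - ln(y) ≈ 0.6931
Since 0.0000 ≠ 0.6931, the equation fails at this point, so it cannot hold for all real values of x and y for which both sides are defined.
ln(x) - ln(y) = ln(x/y), not ln(x-y).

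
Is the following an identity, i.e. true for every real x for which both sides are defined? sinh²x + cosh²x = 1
No, this is NOT an identity.

Claim: sinh²x + cosh²x = 1.
Test a specific point where both sides are defined: x = 4.
LHS = sinh²x + cosh²x ≈ 1490.4792
RHS = 1 ≈ 1.0000
Since 1490.4792 ≠ 1.0000, the equation fails at this point, so it cannot hold for every real x for which both sides are defined.
The correct hyperbolic identity is cosh²x - sinh²x = 1 (a difference); the sum sinh²x + cosh²x equals cosh(2x).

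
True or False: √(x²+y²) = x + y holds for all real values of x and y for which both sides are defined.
False.

Claim: √(x²+y²) = x + y.
Test a specific point where both sides are defined: x = 3/2, y = -3.
LHS = √(x²+y²) ≈ 3.3541
RHS = x + y ≈ -1.5000
Since 3.3541 ≠ -1.5000, the equation fails at this point, so it cannot hold for all real values of x and y for which both sides are defined.
(x+y)² = x² + 2xy + y², not x² + y², so the square root does not split this way.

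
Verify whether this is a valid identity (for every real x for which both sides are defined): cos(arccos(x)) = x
Claim: cos(arccos(x)) = x.
Reasoning: For -1 ≤ x ≤ 1 (where arccos is defined), arccos(x) is by definition an angle whose cosine equals x. Taking the cosine of that angle returns x. (Note the other order, arccos(cos x) = x, is NOT an identity.)
So the two sides agree for every real x for which both sides are defined.

Conclusion: Yes, this is an identity.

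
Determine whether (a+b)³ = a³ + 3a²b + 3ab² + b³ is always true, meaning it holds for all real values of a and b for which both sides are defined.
Yes, this is an identity.

Claim: (a+b)³ = a³ + 3a²b + 3ab² + b³.
Reasoning: (a+b)³ = (a+b)(a+b)² = (a+b)(a² + 2ab + b²) = a³ + 2a²b + ab² + a²b + 2ab² + b³ = a³ + 3a²b + 3ab² + b³.
So the two sides agree for all real values of a and b for which both sides are defined.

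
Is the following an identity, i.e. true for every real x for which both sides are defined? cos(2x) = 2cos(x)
No, this is NOT an identity.

Claim: cos(2x) = 2cos(x).
Test a specific point where both sides are defined: x = π.
LHS = cos(2x) ≈ 1.0000
RHS = 2cos(x) ≈ -2.0000
Since 1.0000 ≠ -2.0000, the equation fails at this point, so it cannot hold for every real x for which both sides are defined.
The correct double-angle formula is cos(2x) = cos²x - sin²x.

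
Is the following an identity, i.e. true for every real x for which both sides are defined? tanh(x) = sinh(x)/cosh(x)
Yes, this is an identity.

Claim: tanh(x) = sinh(x)/cosh(x).
Reasoning: tanh(x) is defined as sinh(x)/cosh(x) = (e^x - e^-x)/(e^x + e^-x); cosh(x) ≥ 1 is never zero, so this holds for every real x.
So the two sides agree for every real x for which both sides are defined.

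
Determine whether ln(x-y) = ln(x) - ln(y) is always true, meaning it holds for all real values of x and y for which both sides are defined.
Claim: ln(x-y) = ln(x) - ln(y).
Test a specific point where both sides are defined: x = 5, y = 4.
LHS = ln(x-y) ≈ 0.0000
RHS = ln(x) - ln(y) ≈ 0.2231
Since 0.0000 ≠ 0.2231, the equation fails at this point, so it cannot hold for all real values of x and y for which both sides are defined.
ln(x) - ln(y) = ln(x/y), not ln(x-y).

Conclusion: No, this is NOT an identity.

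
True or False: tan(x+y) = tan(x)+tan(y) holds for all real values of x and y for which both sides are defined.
Claim: tan(x+y) = tan(x)+tan(y).
Test a specific point where both sides are defined: x = 3π/4, y = -π/6.
LHS = tan(x+y) ≈ -3.7321
RHS = tan(x)+tan(y) ≈ -1.5774
Since -3.7321 ≠ -1.5774, the equation fails at this point, so it cannot hold for all real values of x and y for which both sides are defined.
The correct formula is tan(x+y) = (tan(x) + tan(y))/(1 - tan(x)tan(y)).

Conclusion: False.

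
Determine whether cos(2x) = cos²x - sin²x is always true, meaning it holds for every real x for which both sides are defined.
Yes, this is an identity.

Claim: cos(2x) = cos²x - sin²x.
Reasoning: Put y = x in the addition formula cos(x+y) = cos(x)cos(y) - sin(x)sin(y): cos(2x) = cos²x - sin²x.
So the two sides agree for every real x for which both sides are defined.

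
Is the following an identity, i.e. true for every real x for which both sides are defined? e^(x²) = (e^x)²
No, this is NOT an identity.

Claim: e^(x²) = (e^x)².
Test a specific point where both sides are defined: x = -1.
LHS = e^(x²) ≈ 2.7183
RHS = (e^x)² ≈ 0.1353
Since 2.7183 ≠ 0.1353, the equation fails at this point, so it cannot hold for every real x for which both sides are defined.
(e^x)² = e^(2x), and 2x ≠ x² in general.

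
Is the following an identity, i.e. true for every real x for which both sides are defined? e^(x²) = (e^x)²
No, this is NOT an identity.

Claim: e^(x²) = (e^x)².
Test a specific point where both sides are defined: x = -3.
LHS = e^(x²) ≈ 8103.0839
RHS = (e^x)² ≈ 0.0025
Since 8103.0839 ≠ 0.0025, the equation fails at this point, so it cannot hold for every real x for which both sides are defined.
(e^x)² = e^(2x), and 2x ≠ x² in general.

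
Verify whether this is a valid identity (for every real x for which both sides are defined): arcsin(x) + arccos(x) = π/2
Claim: arcsin(x) + arccos(x) = π/2.
Reasoning: Both sides are defined for -1 ≤ x ≤ 1. Let θ = arcsin(x), so sin θ = x and θ ∈ [-π/2, π/2]. Then cos(π/2 - θ) = sin θ = x and π/2 - θ ∈ [0, π], which is exactly the range of arccos, so arccos(x) = π/2 - θ. Adding: arcsin(x) + arccos(x) = θ + (π/2 - θ) = π/2.
So the two sides agree for every real x for which both sides are defined.

Conclusion: Yes, this is an identity.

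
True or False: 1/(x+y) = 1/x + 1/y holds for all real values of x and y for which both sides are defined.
False.

Claim: 1/(x+y) = 1/x + 1/y.
Test a specific point where both sides are defined: x = 3/2, y = 4.
LHS = 1/(x+y) ≈ 0.1818
RHS = 1/x + 1/y ≈ 0.9167
Since 0.1818 ≠ 0.9167, the equation fails at this point, so it cannot hold for all real values of x and y for which both sides are defined.
1/x + 1/y = (x+y)/(xy), which is not 1/(x+y).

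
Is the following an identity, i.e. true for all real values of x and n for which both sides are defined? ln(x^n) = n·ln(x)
Claim: ln(x^n) = n·ln(x).
Reasoning: The right side requires x > 0. For x > 0, x^n = (e^(ln x))^n = e^(n·ln x), so taking ln of both sides gives ln(x^n) = n·ln(x).
So the two sides agree for all real values of x and n for which both sides are defined.

Conclusion: Yes, this is an identity.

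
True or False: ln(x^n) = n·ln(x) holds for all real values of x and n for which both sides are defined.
Claim: ln(x^n) = n·ln(x).
Reasoning: The right side requires x > 0. For x > 0, x^n = (e^(ln x))^n = e^(n·ln x), so taking ln of both sides gives ln(x^n) = n·ln(x).
So the two sides agree for all real values of x and n for which both sides are defined.

Conclusion: True.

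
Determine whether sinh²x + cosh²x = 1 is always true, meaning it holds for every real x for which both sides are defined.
Claim: sinh²x + cosh²x = 1.
Test a specific point where both sides are defined: x = 3/2.
LHS = sinh²x + cosh²x ≈ 10.0677
RHS = 1 ≈ 1.0000
Since 10.0677 ≠ 1.0000, the equation fails at this point, so it cannot hold for every real x for which both sides are defined.
The correct hyperbolic identity is cosh²x - sinh²x = 1 (a difference); the sum sinh²x + cosh²x equals cosh(2x).

Conclusion: No, this is NOT an identity.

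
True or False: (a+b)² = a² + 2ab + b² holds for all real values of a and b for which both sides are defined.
True.

Claim: (a+b)² = a² + 2ab + b².
Reasoning: Expand: (a+b)² = (a+b)(a+b) = a·a + a·b + b·a + b·b = a² + 2ab + b².
So the two sides agree for all real values of a and b for which both sides are defined.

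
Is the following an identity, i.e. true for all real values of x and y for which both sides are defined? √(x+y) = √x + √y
Claim: √(x+y) = √x + √y.
Test a specific point where both sides are defined: x = 1, y = 3/2.
LHS = √(x+y) ≈ 1.5811
RHS = √x + √y ≈ 2.2247
Since 1.5811 ≠ 2.2247, the equation fails at this point, so it cannot hold for all real values of x and y for which both sides are defined.
Squaring the right side gives x + 2√(xy) + y, not x + y.

Conclusion: No, this is NOT an identity.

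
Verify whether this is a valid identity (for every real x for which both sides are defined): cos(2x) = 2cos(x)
Claim: cos(2x) = 2cos(x).
Test a specific point where both sides are defined: x = 2π/3.
LHS = cos(2x) ≈ -0.5000
RHS = 2cos(x) ≈ -1.0000
Since -0.5000 ≠ -1.0000, the equation fails at this point, so it cannot hold for every real x for which both sides are defined.
The correct double-angle formula is cos(2x) = cos²x - sin²x.

Conclusion: No, this is NOT an identity.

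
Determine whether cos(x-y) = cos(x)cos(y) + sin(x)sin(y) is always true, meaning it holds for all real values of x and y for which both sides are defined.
Claim: cos(x-y) = cos(x)cos(y) + sin(x)sin(y).
Reasoning: Replace y by -y in cos(x+y) = cos(x)cos(y) - sin(x)sin(y) and use cos(-y) = cos(y), sin(-y) = -sin(y): cos(x-y) = cos(x)cos(y) + sin(x)sin(y).
So the two sides agree for all real values of x and y for which both sides are defined.

Conclusion: Yes, this is an identity.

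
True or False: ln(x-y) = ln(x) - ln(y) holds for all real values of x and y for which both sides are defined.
Claim: ln(x-y) = ln(x) - ln(y).
Test a specific point where both sides are defined: x = 5, y = 2.
LHS = ln(x-y) ≈ 1.0986
RHS = ln(x) - ln(y) ≈ 0.9163
Since 1.0986 ≠ 0.9163, the equation fails at this point, so it cannot hold for all real values of x and y for which both sides are defined.
ln(x) - ln(y) = ln(x/y), not ln(x-y).

Conclusion: False.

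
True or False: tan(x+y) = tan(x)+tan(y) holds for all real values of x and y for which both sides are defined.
Claim: tan(x+y) = tan(x)+tan(y).
Test a specific point where both sides are defined: x = 3π/4, y = -π/6.
LHS = tan(x+y) ≈ -3.7321
RHS = tan(x)+tan(y) ≈ -1.5774
Since -3.7321 ≠ -1.5774, the equation fails at this point, so it cannot hold for all real values of x and y for which both sides are defined.
The correct formula is tan(x+y) = (tan(x) + tan(y))/(1 - tan(x)tan(y)).

Conclusion: False.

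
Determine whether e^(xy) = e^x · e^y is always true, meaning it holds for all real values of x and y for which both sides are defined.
Claim: e^(xy) = e^x · e^y.
Test a specific point where both sides are defined: x = 4, y = 3/2.
LHS = e^(xy) ≈ 403.4288
RHS = e^x · e^y ≈ 244.6919
Since 403.4288 ≠ 244.6919, the equation fails at this point, so it cannot hold for all real values of x and y for which both sides are defined.
e^x · e^y = e^(x+y), not e^(xy).

Conclusion: No, this is NOT an identity.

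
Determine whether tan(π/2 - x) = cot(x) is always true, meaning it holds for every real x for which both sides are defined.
Yes, this is an identity.

Claim: tan(π/2 - x) = cot(x).
Reasoning: tan(π/2 - x) = sin(π/2 - x)/cos(π/2 - x) = cos(x)/sin(x) = cot(x), using the cofunction identities sin(π/2 - x) = cos(x) and cos(π/2 - x) = sin(x).
So the two sides agree for every real x for which both sides are defined.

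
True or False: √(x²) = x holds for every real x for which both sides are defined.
Claim: √(x²) = x.
Test a specific point where both sides are defined: x = -3.
LHS = √(x²) ≈ 3.0000
RHS = x ≈ -3.0000
Since 3.0000 ≠ -3.0000, the equation fails at this point, so it cannot hold for every real x for which both sides are defined.
√(x²) = |x|, which differs from x whenever x < 0 (both sides are defined for every real x).

Conclusion: False.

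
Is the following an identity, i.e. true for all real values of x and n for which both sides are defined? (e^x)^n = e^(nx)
Yes, this is an identity.

Claim: (e^x)^n = e^(nx).
Reasoning: e^x is a positive real number, and for a positive base B and real exponent n, B^n = e^(n·ln B). With B = e^x, ln B = x, so (e^x)^n = e^(n·x).
So the two sides agree for all real values of x and n for which both sides are defined.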